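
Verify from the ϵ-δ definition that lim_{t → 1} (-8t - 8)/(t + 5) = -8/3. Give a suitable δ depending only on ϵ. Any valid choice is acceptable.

δ = min(3, (9/16)ϵ)

Let ϵ > 0 be given. We want δ > 0 with 0 < |t − 1| < δ ⇒ |(-8t - 8)/(t + 5) + 8/3| < ϵ.
Combining over a common denominator, (-8t - 8)/(t + 5) + 8/3 = [(-8t - 8)·6 − (-16)·(t + 5)] / [6·(t + 5)] = -32(t − 1) / (6(t + 5)).
So |(-8t - 8)/(t + 5) + 8/3| = 32|t − 1| / (6·|t + 5|).
Require δ ≤ 3, so |t + 5| ≥ |6| − |t − 1| > 6 − 3 = 3.
Hence |(-8t - 8)/(t + 5) + 8/3| < 32|t − 1|/(6·3) = (16/9)|t − 1|, which is < ϵ once |t − 1| < (9/16)ϵ.
Take δ = min(3, (9/16)ϵ). Then 0 < |t − 1| < δ forces both bounds, so |(-8t - 8)/(t + 5) + 8/3| < ϵ.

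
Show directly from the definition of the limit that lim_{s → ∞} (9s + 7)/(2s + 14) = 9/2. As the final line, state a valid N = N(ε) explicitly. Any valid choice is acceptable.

Let ε > 0. We seek N > 0 such that s > N implies |(9s + 7)/(2s + 14) − (9/2)| < ε.
(9s + 7)/(2s + 14) − (9/2) = (2(9s + 7) − 9(2s + 14)) / (2(2s + 14)) = -112/(2(2s + 14)).
For s > 0 we have 2s + 14 > 2s, so |(9s + 7)/(2s + 14) − (9/2)| = 112/(2(2s + 14)) < 112/(2·2s) = 28/s.
Thus |(9s + 7)/(2s + 14) − (9/2)| < ε whenever s > 28/ε.
Take N = 28/ε. If s > N then |(9s + 7)/(2s + 14) − (9/2)| < 28/s < ε.

N = 28/ε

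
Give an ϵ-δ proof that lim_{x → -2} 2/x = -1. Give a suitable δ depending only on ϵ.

δ = min(1, ϵ)

Fix ϵ > 0. We seek δ > 0 such that 0 < |x + 2| < δ implies |2/x + 1| < ϵ.
|2/x + 1| = 2·|-2 − x|/(2·|x|) = 2|x + 2|/(2|x|).
Require δ ≤ 1 so that |x| > 2 − 1 = 1, hence 2|x| > 2.
Then |2/x + 1| < 2|x + 2|/2, which is < ϵ when |x + 2| < ϵ.
Take δ = min(1, ϵ). Then 0 < |x + 2| < δ gives both |x + 2| < 1 and |x + 2| < ϵ, so |2/x + 1| < ϵ.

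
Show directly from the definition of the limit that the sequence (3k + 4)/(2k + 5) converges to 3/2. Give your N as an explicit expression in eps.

N = (7/4)/eps

Let eps > 0. For k ≥ 1, |(3k + 4)/(2k + 5) − (3/2)| = |-7|/(2(2k + 5)) = 7/(2(2k + 5)).
Since 2k + 5 ≥ 2k for k ≥ 1, this is ≤ 7/(2·2k) = (7/4)/k.
So |(3k + 4)/(2k + 5) − (3/2)| < eps whenever k > (7/4)/eps.
Take N = (7/4)/eps. If k > N then |(3k + 4)/(2k + 5) − (3/2)| ≤ (7/4)/k < eps.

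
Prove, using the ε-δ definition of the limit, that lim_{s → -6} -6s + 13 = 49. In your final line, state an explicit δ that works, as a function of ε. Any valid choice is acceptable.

Fix ε > 0. We need δ > 0 so that 0 < |s + 6| < δ implies |(-6s + 13) − 49| < ε.
|(-6s + 13) − 49| = |-6s - 36| = 6|s + 6|.
Thus it suffices that |s + 6| < ε/6.
Take δ = ε/6. If 0 < |s + 6| < δ then |(-6s + 13) − 49| = 6|s + 6| < 6·(ε/6) = ε.

δ = ε/6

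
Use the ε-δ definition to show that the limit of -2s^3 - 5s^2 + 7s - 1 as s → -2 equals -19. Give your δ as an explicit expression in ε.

Let ε > 0. We want δ > 0 such that 0 < |s + 2| < δ implies |(-2s^3 - 5s^2 + 7s - 1) + 19| < ε.
(-2s^3 - 5s^2 + 7s - 1) + 19 = -2s^3 - 5s^2 + 7s + 18 = (s + 2)(-2s^2 - s + 9).
So |(-2s^3 - 5s^2 + 7s - 1) + 19| = |s + 2|·|-2s^2 - s + 9|.
Require δ ≤ 1. Then |s + 2| < 1 gives |s| < 3, and by the triangle inequality |-2s^2 - s + 9| ≤ 2·3^2 + 3 + 9 = 30.
Hence |(-2s^3 - 5s^2 + 7s - 1) + 19| ≤ 30|s + 2| < ε provided |s + 2| < ε/30.
Take δ = min(1, ε/30). Then 0 < |s + 2| < δ gives both |s + 2| < 1 and |s + 2| < ε/30, so |(-2s^3 - 5s^2 + 7s - 1) + 19| < ε.

δ = min(1, ε/30)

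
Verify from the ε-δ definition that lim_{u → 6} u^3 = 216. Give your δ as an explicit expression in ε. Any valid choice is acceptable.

δ = min(1, ε/127)

Fix ε > 0. We seek δ > 0 with 0 < |u − 6| < δ ⇒ |u^3 − 216| < ε.
Factor: u^3 − 216 = (u − 6)(u^2 + 6u + 36), so |u^3 − 216| = |u − 6|·|u^2 + 6u + 36|.
Restrict δ ≤ 1. Then |u − 6| < 1 gives |u| < 7, so by the triangle inequality |u^2 + 6u + 36| ≤ 7^2 + 6·7 + 36 = 127.
Hence |u^3 − 216| ≤ 127|u − 6|, which is < ε once |u − 6| < ε/127.
Take δ = min(1, ε/127). If 0 < |u − 6| < δ then both bounds hold and |u^3 − 216| ≤ 127|u − 6| < 127·(ε/127) = ε.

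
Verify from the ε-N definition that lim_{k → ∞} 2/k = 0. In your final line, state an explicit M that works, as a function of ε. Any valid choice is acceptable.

M = 2/ε

Suppose ε > 0. For k ≥ 1, |2/k − 0| = 2/(k) ≤ 2/k.
We need 2/k < ε, i.e. k > 2/ε.
Take M = 2/ε. If k > M then |2/k| ≤ 2/k < ε.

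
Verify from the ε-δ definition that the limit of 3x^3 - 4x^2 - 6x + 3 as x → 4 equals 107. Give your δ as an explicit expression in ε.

Let ε > 0. We want δ > 0 such that 0 < |x − 4| < δ implies |(3x^3 - 4x^2 - 6x + 3) − 107| < ε.
(3x^3 - 4x^2 - 6x + 3) − 107 = 3x^3 - 4x^2 - 6x - 104 = (x − 4)(3x^2 + 8x + 26).
So |(3x^3 - 4x^2 - 6x + 3) − 107| = |x − 4|·|3x^2 + 8x + 26|.
Assume first that |x − 4| < 2, so |x| < 6. Then |3x^2 + 8x + 26| ≤ 3·6^2 + 8·6 + 26 = 182.
Hence |(3x^3 - 4x^2 - 6x + 3) − 107| ≤ 182|x − 4| < ε provided |x − 4| < ε/182.
Choosing δ = min(2, ε/182) ensures both conditions, hence |(3x^3 - 4x^2 - 6x + 3) − 107| < ε.

δ = min(2, ε/182)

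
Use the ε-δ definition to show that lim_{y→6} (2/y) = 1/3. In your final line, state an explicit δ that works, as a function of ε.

Let ε > 0 be given. We seek δ > 0 such that 0 < |y − 6| < δ implies |2/y − (1/3)| < ε.
|2/y − (1/3)| = 2·|6 − y|/(6·|y|) = 2|y − 6|/(6|y|).
Restrict δ ≤ 3. Then |y − 6| < 3 gives |y| > 3, so 6|y| > 18.
Then |2/y − (1/3)| < 2|y − 6|/18, which is < ε when |y − 6| < 9ε.
Take δ = min(3, 9ε). Then 0 < |y − 6| < δ gives both |y − 6| < 3 and |y − 6| < 9ε, so |2/y − (1/3)| < ε.

δ = min(3, 9ε)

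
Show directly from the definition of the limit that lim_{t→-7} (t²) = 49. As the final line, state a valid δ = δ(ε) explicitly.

Let ε > 0. We seek δ > 0 with 0 < |t + 7| < δ ⇒ |t² − 49| < ε.
Factor: t² − 49 = (t + 7)(t - 7), so |t² − 49| = |t + 7|·|t - 7|.
Restrict δ ≤ 2. Then |t + 7| < 2 gives |t| < 9, so by the triangle inequality |t - 7| ≤ 9 + 7 = 16.
Hence |t² − 49| ≤ 16|t + 7|, which is < ε once |t + 7| < ε/16.
Take δ = min(2, ε/16). If 0 < |t + 7| < δ then both bounds hold and |t² − 49| ≤ 16|t + 7| < 16·(ε/16) = ε.

δ = min(2, ε/16)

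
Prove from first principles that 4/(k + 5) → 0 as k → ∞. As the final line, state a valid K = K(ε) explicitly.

Let ε > 0. For k ≥ 1, |4/(k + 5) − 0| = 4/(k + 5) ≤ 4/k.
We need 4/k < ε, i.e. k > 4/ε.
Take K = 4/ε. If k > K then |4/(k + 5)| ≤ 4/k < ε.

K = 4/ε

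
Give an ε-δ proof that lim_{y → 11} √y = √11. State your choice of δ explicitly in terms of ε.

Let ε > 0. We want δ > 0 such that 0 < |y − 11| < δ implies |√y − √11| < ε.
Multiplying by the conjugate, |√y − √11| = |y − 11|/(√y + √11).
Restrict δ ≤ 11 so that |y − 11| < 11 forces y > 0, and then √y + √11 > √11.
Hence |√y − √11| < |y − 11|/√11, which is < ε once |y − 11| < √11·ε.
Take δ = min(11, √11·ε). If 0 < |y − 11| < δ then y > 0 and |√y − √11| < |y − 11|/√11 < ε.

δ = min(11, √11·ε)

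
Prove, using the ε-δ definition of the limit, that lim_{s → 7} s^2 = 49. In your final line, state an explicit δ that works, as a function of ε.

Fix ε > 0. We seek δ > 0 with 0 < |s − 7| < δ ⇒ |s^2 − 49| < ε.
Factor: s^2 − 49 = (s − 7)(s + 7), so |s^2 − 49| = |s − 7|·|s + 7|.
Restrict δ ≤ 2. Then |s − 7| < 2 gives |s| < 9, so by the triangle inequality |s + 7| ≤ 9 + 7 = 16.
Hence |s^2 − 49| ≤ 16|s − 7|, which is < ε once |s − 7| < ε/16.
Take δ = min(2, ε/16). If 0 < |s − 7| < δ then both bounds hold and |s^2 − 49| ≤ 16|s − 7| < 16·(ε/16) = ε.

δ = min(2, ε/16)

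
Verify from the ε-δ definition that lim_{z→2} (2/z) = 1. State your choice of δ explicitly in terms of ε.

δ = min(1, ε)

Fix ε > 0. We seek δ > 0 such that 0 < |z − 2| < δ implies |2/z − 1| < ε.
|2/z − 1| = 2·|2 − z|/(2·|z|) = 2|z − 2|/(2|z|).
Restrict δ ≤ 1. Then |z − 2| < 1 gives |z| > 1, so 2|z| > 2.
Then |2/z − 1| < 2|z − 2|/2, which is < ε when |z − 2| < ε.
Take δ = min(1, ε). Then 0 < |z − 2| < δ gives both |z − 2| < 1 and |z − 2| < ε, so |2/z − 1| < ε.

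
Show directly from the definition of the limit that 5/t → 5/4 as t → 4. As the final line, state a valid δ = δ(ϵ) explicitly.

δ = min(2, (8/5)ϵ)

Fix ϵ > 0. We seek δ > 0 such that 0 < |t − 4| < δ implies |5/t − (5/4)| < ϵ.
|5/t − (5/4)| = 5·|4 − t|/(4·|t|) = 5|t − 4|/(4|t|).
Restrict δ ≤ 2. Then |t − 4| < 2 gives |t| > 2, so 4|t| > 8.
Then |5/t − (5/4)| < 5|t − 4|/8, which is < ϵ when |t − 4| < (8/5)ϵ.
Take δ = min(2, (8/5)ϵ). Then 0 < |t − 4| < δ gives both |t − 4| < 2 and |t − 4| < (8/5)ϵ, so |5/t − (5/4)| < ϵ.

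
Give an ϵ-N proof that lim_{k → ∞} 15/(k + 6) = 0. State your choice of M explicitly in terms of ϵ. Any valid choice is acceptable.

M = 15/ϵ

Fix ϵ > 0. For k ≥ 1, |15/(k + 6) − 0| = 15/(k + 6) ≤ 15/k.
We need 15/k < ϵ, i.e. k > 15/ϵ.
Take M = 15/ϵ. If k > M then |15/(k + 6)| ≤ 15/k < ϵ.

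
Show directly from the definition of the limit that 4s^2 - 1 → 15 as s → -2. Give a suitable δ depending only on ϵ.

Suppose ϵ > 0. We want δ > 0 such that 0 < |s + 2| < δ implies |(4s^2 - 1) − 15| < ϵ.
(4s^2 - 1) − 15 = 4s^2 - 16 = (s + 2)(4s - 8).
So |(4s^2 - 1) − 15| = |s + 2|·|4s - 8|.
Require δ ≤ 1. Then |s + 2| < 1 gives |s| < 3, and by the triangle inequality |4s - 8| ≤ 4·3 + 8 = 20.
Hence |(4s^2 - 1) − 15| ≤ 20|s + 2| < ϵ provided |s + 2| < ϵ/20.
Take δ = min(1, ϵ/20). Then 0 < |s + 2| < δ gives both |s + 2| < 1 and |s + 2| < ϵ/20, so |(4s^2 - 1) − 15| < ϵ.

δ = min(1, ϵ/20)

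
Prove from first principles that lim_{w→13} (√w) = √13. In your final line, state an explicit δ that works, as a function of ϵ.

δ = min(13, √13·ϵ)

Let ϵ > 0 be given. We want δ > 0 such that 0 < |w − 13| < δ implies |√w − √13| < ϵ.
Multiplying by the conjugate, |√w − √13| = |w − 13|/(√w + √13).
Restrict δ ≤ 13 so that |w − 13| < 13 forces w > 0, and then √w + √13 > √13.
Hence |√w − √13| < |w − 13|/√13, which is < ϵ once |w − 13| < √13·ϵ.
Take δ = min(13, √13·ϵ). If 0 < |w − 13| < δ then w > 0 and |√w − √13| < |w − 13|/√13 < ϵ.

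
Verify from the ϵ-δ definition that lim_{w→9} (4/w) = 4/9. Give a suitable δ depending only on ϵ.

Suppose ϵ > 0. We seek δ > 0 such that 0 < |w − 9| < δ implies |4/w − (4/9)| < ϵ.
|4/w − (4/9)| = 4·|9 − w|/(9·|w|) = 4|w − 9|/(9|w|).
Require δ ≤ 9/2 so that |w| > 9 − 9/2 = 9/2, hence 9|w| > 81/2.
Then |4/w − (4/9)| < 4|w − 9|/(81/2), which is < ϵ when |w − 9| < (81/8)ϵ.
Take δ = min(9/2, (81/8)ϵ). Then 0 < |w − 9| < δ gives both |w − 9| < 9/2 and |w − 9| < (81/8)ϵ, so |4/w − (4/9)| < ϵ.

δ = min(9/2, (81/8)ϵ)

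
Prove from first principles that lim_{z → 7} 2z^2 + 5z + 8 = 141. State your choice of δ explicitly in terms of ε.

δ = min(1, ε/35)

Let ε > 0. We want δ > 0 such that 0 < |z − 7| < δ implies |(2z^2 + 5z + 8) − 141| < ε.
(2z^2 + 5z + 8) − 141 = 2z^2 + 5z - 133 = (z − 7)(2z + 19).
So |(2z^2 + 5z + 8) − 141| = |z − 7|·|2z + 19|.
Assume first that |z − 7| < 1, so |z| < 8. Then |2z + 19| ≤ 2·8 + 19 = 35.
Hence |(2z^2 + 5z + 8) − 141| ≤ 35|z − 7| < ε provided |z − 7| < ε/35.
Take δ = min(1, ε/35). Then 0 < |z − 7| < δ gives both |z − 7| < 1 and |z − 7| < ε/35, so |(2z^2 + 5z + 8) − 141| < ε.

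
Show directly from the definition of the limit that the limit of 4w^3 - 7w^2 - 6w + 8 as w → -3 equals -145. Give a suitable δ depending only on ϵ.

Let ϵ > 0. We want δ > 0 such that 0 < |w + 3| < δ implies |(4w^3 - 7w^2 - 6w + 8) + 145| < ϵ.
(4w^3 - 7w^2 - 6w + 8) + 145 = 4w^3 - 7w^2 - 6w + 153 = (w + 3)(4w^2 - 19w + 51).
So |(4w^3 - 7w^2 - 6w + 8) + 145| = |w + 3|·|4w^2 - 19w + 51|.
Assume first that |w + 3| < 2, so |w| < 5. Then |4w^2 - 19w + 51| ≤ 4·5^2 + 19·5 + 51 = 246.
Hence |(4w^3 - 7w^2 - 6w + 8) + 145| ≤ 246|w + 3| < ϵ provided |w + 3| < ϵ/246.
Choosing δ = min(2, ϵ/246) ensures both conditions, hence |(4w^3 - 7w^2 - 6w + 8) + 145| < ϵ.

δ = min(2, ϵ/246)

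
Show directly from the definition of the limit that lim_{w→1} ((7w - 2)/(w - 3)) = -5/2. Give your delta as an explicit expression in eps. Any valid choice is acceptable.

Suppose eps > 0. We want delta > 0 with 0 < |w − 1| < delta ⇒ |(7w - 2)/(w - 3) + 5/2| < eps.
Combining over a common denominator, (7w - 2)/(w - 3) + 5/2 = [(7w - 2)·(-2) − 5·(w - 3)] / [(-2)·(w - 3)] = -19(w − 1) / ((-2)(w - 3)).
So |(7w - 2)/(w - 3) + 5/2| = 19|w − 1| / (2·|w − 3|).
Require delta ≤ 1, so |w − 3| ≥ |-2| − |w − 1| > 2 − 1 = 1.
Hence |(7w - 2)/(w - 3) + 5/2| < 19|w − 1|/(2·1) = (19/2)|w − 1|, which is < eps once |w − 1| < (2/19)eps.
Take delta = min(1, (2/19)eps). Then 0 < |w − 1| < delta forces both bounds, so |(7w - 2)/(w - 3) + 5/2| < eps.

delta = min(1, (2/19)eps)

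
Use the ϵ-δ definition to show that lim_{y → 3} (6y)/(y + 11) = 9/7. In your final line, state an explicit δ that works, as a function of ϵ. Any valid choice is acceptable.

Let ϵ > 0 be given. We want δ > 0 with 0 < |y − 3| < δ ⇒ |(6y)/(y + 11) − (9/7)| < ϵ.
Combining over a common denominator, (6y)/(y + 11) − (9/7) = [(6y)·14 − 18·(y + 11)] / [14·(y + 11)] = 66(y − 3) / (14(y + 11)).
So |(6y)/(y + 11) − (9/7)| = 66|y − 3| / (14·|y + 11|).
Require δ ≤ 7, so |y + 11| ≥ |14| − |y − 3| > 14 − 7 = 7.
Hence |(6y)/(y + 11) − (9/7)| < 66|y − 3|/(14·7) = (33/49)|y − 3|, which is < ϵ once |y − 3| < (49/33)ϵ.
Take δ = min(7, (49/33)ϵ). Then 0 < |y − 3| < δ forces both bounds, so |(6y)/(y + 11) − (9/7)| < ϵ.

δ = min(7, (49/33)ϵ)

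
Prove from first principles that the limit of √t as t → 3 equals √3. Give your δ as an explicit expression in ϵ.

δ = min(3, √3·ϵ)

Let ϵ > 0. We want δ > 0 such that 0 < |t − 3| < δ implies |√t − √3| < ϵ.
Rationalise: √t − √3 = (t − 3)/(√t + √3), so |√t − √3| = |t − 3|/(√t + √3).
Restrict δ ≤ 3 so that |t − 3| < 3 forces t > 0, and then √t + √3 > √3.
Hence |√t − √3| < |t − 3|/√3, which is < ϵ once |t − 3| < √3·ϵ.
Take δ = min(3, √3·ϵ). If 0 < |t − 3| < δ then t > 0 and |√t − √3| < |t − 3|/√3 < ϵ.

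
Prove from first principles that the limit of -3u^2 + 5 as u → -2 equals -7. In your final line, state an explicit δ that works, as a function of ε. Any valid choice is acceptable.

Fix ε > 0. We want δ > 0 such that 0 < |u + 2| < δ implies |(-3u^2 + 5) + 7| < ε.
(-3u^2 + 5) + 7 = -3u^2 + 12 = (u + 2)(-3u + 6).
So |(-3u^2 + 5) + 7| = |u + 2|·|-3u + 6|.
Assume first that |u + 2| < 1, so |u| < 3. Then |-3u + 6| ≤ 3·3 + 6 = 15.
Hence |(-3u^2 + 5) + 7| ≤ 15|u + 2| < ε provided |u + 2| < ε/15.
Take δ = min(1, ε/15). Then 0 < |u + 2| < δ gives both |u + 2| < 1 and |u + 2| < ε/15, so |(-3u^2 + 5) + 7| < ε.

δ = min(1, ε/15)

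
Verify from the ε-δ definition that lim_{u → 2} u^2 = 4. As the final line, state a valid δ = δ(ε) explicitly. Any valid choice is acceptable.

δ = min(1, ε/5)

Fix ε > 0. We seek δ > 0 with 0 < |u − 2| < δ ⇒ |u^2 − 4| < ε.
Factor: u^2 − 4 = (u − 2)(u + 2), so |u^2 − 4| = |u − 2|·|u + 2|.
Impose δ ≤ 1 so that |u| < 3; then |u + 2| ≤ 5.
Hence |u^2 − 4| ≤ 5|u − 2|, which is < ε once |u − 2| < ε/5.
Take δ = min(1, ε/5). If 0 < |u − 2| < δ then both bounds hold and |u^2 − 4| ≤ 5|u − 2| < 5·(ε/5) = ε.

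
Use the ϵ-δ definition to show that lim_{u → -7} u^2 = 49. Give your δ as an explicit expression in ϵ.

δ = min(1, ϵ/15)

Let ϵ > 0 be given. We seek δ > 0 with 0 < |u + 7| < δ ⇒ |u^2 − 49| < ϵ.
Factor: u^2 − 49 = (u + 7)(u - 7), so |u^2 − 49| = |u + 7|·|u - 7|.
Restrict δ ≤ 1. Then |u + 7| < 1 gives |u| < 8, so by the triangle inequality |u - 7| ≤ 8 + 7 = 15.
Hence |u^2 − 49| ≤ 15|u + 7|, which is < ϵ once |u + 7| < ϵ/15.
Take δ = min(1, ϵ/15). If 0 < |u + 7| < δ then both bounds hold and |u^2 − 49| ≤ 15|u + 7| < 15·(ϵ/15) = ϵ.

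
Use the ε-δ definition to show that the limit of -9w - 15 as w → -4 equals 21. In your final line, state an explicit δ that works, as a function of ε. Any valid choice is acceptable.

δ = ε/9

Let ε > 0. We need δ > 0 so that 0 < |w + 4| < δ implies |(-9w - 15) − 21| < ε.
|(-9w - 15) − 21| = |-9w - 36| = 9|w + 4|.
Thus it suffices that |w + 4| < ε/9.
Choosing δ = ε/9 gives |(-9w - 15) − 21| = 9|w + 4| < ε whenever |w + 4| < δ.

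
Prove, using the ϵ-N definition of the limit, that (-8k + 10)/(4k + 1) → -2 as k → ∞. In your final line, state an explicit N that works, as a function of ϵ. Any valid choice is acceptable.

N = 3/ϵ

Fix ϵ > 0. For k ≥ 1, |(-8k + 10)/(4k + 1) + 2| = |48|/(4(4k + 1)) = 48/(4(4k + 1)).
Since 4k + 1 ≥ 4k for k ≥ 1, this is ≤ 48/(4·4k) = 3/k.
So |(-8k + 10)/(4k + 1) + 2| < ϵ whenever k > 3/ϵ.
Take N = 3/ϵ. If k > N then |(-8k + 10)/(4k + 1) + 2| ≤ 3/k < ϵ.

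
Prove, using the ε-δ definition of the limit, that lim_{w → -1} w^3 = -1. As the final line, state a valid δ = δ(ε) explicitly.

Let ε > 0 be given. We seek δ > 0 with 0 < |w + 1| < δ ⇒ |w^3 + 1| < ε.
Factor: w^3 + 1 = (w + 1)(w^2 - w + 1), so |w^3 + 1| = |w + 1|·|w^2 - w + 1|.
Impose δ ≤ 1 so that |w| < 2; then |w^2 - w + 1| ≤ 7.
Hence |w^3 + 1| ≤ 7|w + 1|, which is < ε once |w + 1| < ε/7.
Take δ = min(1, ε/7). If 0 < |w + 1| < δ then both bounds hold and |w^3 + 1| ≤ 7|w + 1| < 7·(ε/7) = ε.

δ = min(1, ε/7)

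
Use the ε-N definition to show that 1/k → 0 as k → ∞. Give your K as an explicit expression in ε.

K = 1/ε

Let ε > 0 be given. For k ≥ 1, |1/k − 0| = 1/(k) ≤ 1/k.
We need 1/k < ε, i.e. k > 1/ε.
Take K = 1/ε. If k > K then |1/k| ≤ 1/k < ε.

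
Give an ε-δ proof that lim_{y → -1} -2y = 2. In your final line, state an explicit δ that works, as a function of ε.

δ = ε/2

Fix ε > 0. We need δ > 0 so that 0 < |y + 1| < δ implies |(-2y) − 2| < ε.
Since (-2y) − 2 = -2(y + 1), we have |(-2y) − 2| = 2|y + 1|.
Thus it suffices that |y + 1| < ε/2.
Take δ = ε/2. If 0 < |y + 1| < δ then |(-2y) − 2| = 2|y + 1| < 2·(ε/2) = ε.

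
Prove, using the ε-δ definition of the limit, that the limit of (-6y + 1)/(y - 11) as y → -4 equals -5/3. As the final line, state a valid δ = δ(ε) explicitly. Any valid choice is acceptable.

δ = min(15/2, (45/26)ε)

Let ε > 0 be given. We want δ > 0 with 0 < |y + 4| < δ ⇒ |(-6y + 1)/(y - 11) + 5/3| < ε.
Combining over a common denominator, (-6y + 1)/(y - 11) + 5/3 = [(-6y + 1)·(-15) − 25·(y - 11)] / [(-15)·(y - 11)] = 65(y + 4) / ((-15)(y - 11)).
So |(-6y + 1)/(y - 11) + 5/3| = 65|y + 4| / (15·|y − 11|).
Restrict δ ≤ 15/2. Then |y + 4| < 15/2 gives |y − 11| = |(y + 4) + (-15)| ≥ 15 − 15/2 = 15/2.
Hence |(-6y + 1)/(y - 11) + 5/3| < 65|y + 4|/(15·(15/2)) = (26/45)|y + 4|, which is < ε once |y + 4| < (45/26)ε.
Take δ = min(15/2, (45/26)ε). Then 0 < |y + 4| < δ forces both bounds, so |(-6y + 1)/(y - 11) + 5/3| < ε.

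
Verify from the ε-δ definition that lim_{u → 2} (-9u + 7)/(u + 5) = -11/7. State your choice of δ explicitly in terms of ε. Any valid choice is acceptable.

δ = min(7/2, (49/104)ε)

Let ε > 0. We want δ > 0 with 0 < |u − 2| < δ ⇒ |(-9u + 7)/(u + 5) + 11/7| < ε.
Combining over a common denominator, (-9u + 7)/(u + 5) + 11/7 = [(-9u + 7)·7 − (-11)·(u + 5)] / [7·(u + 5)] = -52(u − 2) / (7(u + 5)).
So |(-9u + 7)/(u + 5) + 11/7| = 52|u − 2| / (7·|u + 5|).
Restrict δ ≤ 7/2. Then |u − 2| < 7/2 gives |u + 5| = |(u − 2) + 7| ≥ 7 − 7/2 = 7/2.
Hence |(-9u + 7)/(u + 5) + 11/7| < 52|u − 2|/(7·(7/2)) = (104/49)|u − 2|, which is < ε once |u − 2| < (49/104)ε.
Take δ = min(7/2, (49/104)ε). Then 0 < |u − 2| < δ forces both bounds, so |(-9u + 7)/(u + 5) + 11/7| < ε.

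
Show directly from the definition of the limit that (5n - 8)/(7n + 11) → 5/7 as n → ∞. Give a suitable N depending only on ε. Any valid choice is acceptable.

Let ε > 0 be given. For n ≥ 1, |(5n - 8)/(7n + 11) − (5/7)| = |-111|/(7(7n + 11)) = 111/(7(7n + 11)).
Since 7n + 11 ≥ 7n for n ≥ 1, this is ≤ 111/(7·7n) = (111/49)/n.
So |(5n - 8)/(7n + 11) − (5/7)| < ε whenever n > (111/49)/ε.
Take N = (111/49)/ε. If n > N then |(5n - 8)/(7n + 11) − (5/7)| ≤ (111/49)/n < ε.

N = (111/49)/ε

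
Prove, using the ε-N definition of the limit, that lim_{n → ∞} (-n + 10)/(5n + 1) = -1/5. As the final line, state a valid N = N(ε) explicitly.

Fix ε > 0. For n ≥ 1, |(-n + 10)/(5n + 1) + 1/5| = |51|/(5(5n + 1)) = 51/(5(5n + 1)).
Since 5n + 1 ≥ 5n for n ≥ 1, this is ≤ 51/(5·5n) = (51/25)/n.
So |(-n + 10)/(5n + 1) + 1/5| < ε whenever n > (51/25)/ε.
Take N = (51/25)/ε. If n > N then |(-n + 10)/(5n + 1) + 1/5| ≤ (51/25)/n < ε.

N = (51/25)/ε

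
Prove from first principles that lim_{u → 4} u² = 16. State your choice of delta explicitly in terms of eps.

Suppose eps > 0. We seek delta > 0 with 0 < |u − 4| < delta ⇒ |u² − 16| < eps.
Factor: u² − 16 = (u − 4)(u + 4), so |u² − 16| = |u − 4|·|u + 4|.
Impose delta ≤ 2 so that |u| < 6; then |u + 4| ≤ 10.
Hence |u² − 16| ≤ 10|u − 4|, which is < eps once |u − 4| < eps/10.
Take delta = min(2, eps/10). If 0 < |u − 4| < delta then both bounds hold and |u² − 16| ≤ 10|u − 4| < 10·(eps/10) = eps.

delta = min(2, eps/10)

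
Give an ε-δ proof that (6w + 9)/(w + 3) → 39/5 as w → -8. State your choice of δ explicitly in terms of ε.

δ = min(5/2, (25/18)ε)

Fix ε > 0. We want δ > 0 with 0 < |w + 8| < δ ⇒ |(6w + 9)/(w + 3) − (39/5)| < ε.
Combining over a common denominator, (6w + 9)/(w + 3) − (39/5) = [(6w + 9)·(-5) − (-39)·(w + 3)] / [(-5)·(w + 3)] = 9(w + 8) / ((-5)(w + 3)).
So |(6w + 9)/(w + 3) − (39/5)| = 9|w + 8| / (5·|w + 3|).
Restrict δ ≤ 5/2. Then |w + 8| < 5/2 gives |w + 3| = |(w + 8) + (-5)| ≥ 5 − 5/2 = 5/2.
Hence |(6w + 9)/(w + 3) − (39/5)| < 9|w + 8|/(5·(5/2)) = (18/25)|w + 8|, which is < ε once |w + 8| < (25/18)ε.
Take δ = min(5/2, (25/18)ε). Then 0 < |w + 8| < δ forces both bounds, so |(6w + 9)/(w + 3) − (39/5)| < ε.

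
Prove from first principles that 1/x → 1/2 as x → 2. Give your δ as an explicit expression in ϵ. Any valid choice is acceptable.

Suppose ϵ > 0. We seek δ > 0 such that 0 < |x − 2| < δ implies |1/x − (1/2)| < ϵ.
|1/x − (1/2)| = |2 − x|/(2·|x|) = |x − 2|/(2|x|).
Require δ ≤ 1 so that |x| > 2 − 1 = 1, hence 2|x| > 2.
Then |1/x − (1/2)| < |x − 2|/2, which is < ϵ when |x − 2| < 2ϵ.
Take δ = min(1, 2ϵ). Then 0 < |x − 2| < δ gives both |x − 2| < 1 and |x − 2| < 2ϵ, so |1/x − (1/2)| < ϵ.

δ = min(1, 2ϵ)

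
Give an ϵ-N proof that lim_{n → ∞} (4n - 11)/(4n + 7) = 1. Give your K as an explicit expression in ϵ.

K = (9/2)/ϵ

Suppose ϵ > 0. For n ≥ 1, |(4n - 11)/(4n + 7) − 1| = |-72|/(4(4n + 7)) = 72/(4(4n + 7)).
Since 4n + 7 ≥ 4n for n ≥ 1, this is ≤ 72/(4·4n) = (9/2)/n.
So |(4n - 11)/(4n + 7) − 1| < ϵ whenever n > (9/2)/ϵ.
Take K = (9/2)/ϵ. If n > K then |(4n - 11)/(4n + 7) − 1| ≤ (9/2)/n < ϵ.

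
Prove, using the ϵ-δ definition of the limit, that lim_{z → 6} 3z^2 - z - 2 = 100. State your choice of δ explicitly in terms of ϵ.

δ = min(1, ϵ/38)

Let ϵ > 0. We want δ > 0 such that 0 < |z − 6| < δ implies |(3z^2 - z - 2) − 100| < ϵ.
(3z^2 - z - 2) − 100 = 3z^2 - z - 102 = (z − 6)(3z + 17).
So |(3z^2 - z - 2) − 100| = |z − 6|·|3z + 17|.
Require δ ≤ 1. Then |z − 6| < 1 gives |z| < 7, and by the triangle inequality |3z + 17| ≤ 3·7 + 17 = 38.
Hence |(3z^2 - z - 2) − 100| ≤ 38|z − 6| < ϵ provided |z − 6| < ϵ/38.
Choosing δ = min(1, ϵ/38) ensures both conditions, hence |(3z^2 - z - 2) − 100| < ϵ.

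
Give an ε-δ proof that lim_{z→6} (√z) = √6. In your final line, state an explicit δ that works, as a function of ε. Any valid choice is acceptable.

δ = min(6, √6·ε)

Let ε > 0 be given. We want δ > 0 such that 0 < |z − 6| < δ implies |√z − √6| < ε.
Multiplying by the conjugate, |√z − √6| = |z − 6|/(√z + √6).
Restrict δ ≤ 6 so that |z − 6| < 6 forces z > 0, and then √z + √6 > √6.
Hence |√z − √6| < |z − 6|/√6, which is < ε once |z − 6| < √6·ε.
Take δ = min(6, √6·ε). If 0 < |z − 6| < δ then z > 0 and |√z − √6| < |z − 6|/√6 < ε.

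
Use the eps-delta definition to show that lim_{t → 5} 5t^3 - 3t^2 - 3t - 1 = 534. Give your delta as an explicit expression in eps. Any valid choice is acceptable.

Suppose eps > 0. We want delta > 0 such that 0 < |t − 5| < delta implies |(5t^3 - 3t^2 - 3t - 1) − 534| < eps.
(5t^3 - 3t^2 - 3t - 1) − 534 = 5t^3 - 3t^2 - 3t - 535 = (t − 5)(5t^2 + 22t + 107).
So |(5t^3 - 3t^2 - 3t - 1) − 534| = |t − 5|·|5t^2 + 22t + 107|.
Require delta ≤ 1. Then |t − 5| < 1 gives |t| < 6, and by the triangle inequality |5t^2 + 22t + 107| ≤ 5·6^2 + 22·6 + 107 = 419.
Hence |(5t^3 - 3t^2 - 3t - 1) − 534| ≤ 419|t − 5| < eps provided |t − 5| < eps/419.
Take delta = min(1, eps/419). Then 0 < |t − 5| < delta gives both |t − 5| < 1 and |t − 5| < eps/419, so |(5t^3 - 3t^2 - 3t - 1) − 534| < eps.

delta = min(1, eps/419)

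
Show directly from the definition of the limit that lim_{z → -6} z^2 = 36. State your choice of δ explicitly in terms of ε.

Let ε > 0 be given. We seek δ > 0 with 0 < |z + 6| < δ ⇒ |z^2 − 36| < ε.
Factor: z^2 − 36 = (z + 6)(z - 6), so |z^2 − 36| = |z + 6|·|z - 6|.
Impose δ ≤ 1 so that |z| < 7; then |z - 6| ≤ 13.
Hence |z^2 − 36| ≤ 13|z + 6|, which is < ε once |z + 6| < ε/13.
Take δ = min(1, ε/13). If 0 < |z + 6| < δ then both bounds hold and |z^2 − 36| ≤ 13|z + 6| < 13·(ε/13) = ε.

δ = min(1, ε/13)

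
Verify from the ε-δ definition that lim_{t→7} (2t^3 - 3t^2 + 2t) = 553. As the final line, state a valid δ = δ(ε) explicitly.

δ = min(1, ε/295)

Fix ε > 0. We want δ > 0 such that 0 < |t − 7| < δ implies |(2t^3 - 3t^2 + 2t) − 553| < ε.
(2t^3 - 3t^2 + 2t) − 553 = 2t^3 - 3t^2 + 2t - 553 = (t − 7)(2t^2 + 11t + 79).
So |(2t^3 - 3t^2 + 2t) − 553| = |t − 7|·|2t^2 + 11t + 79|.
Require δ ≤ 1. Then |t − 7| < 1 gives |t| < 8, and by the triangle inequality |2t^2 + 11t + 79| ≤ 2·8^2 + 11·8 + 79 = 295.
Hence |(2t^3 - 3t^2 + 2t) − 553| ≤ 295|t − 7| < ε provided |t − 7| < ε/295.
Take δ = min(1, ε/295). Then 0 < |t − 7| < δ gives both |t − 7| < 1 and |t − 7| < ε/295, so |(2t^3 - 3t^2 + 2t) − 553| < ε.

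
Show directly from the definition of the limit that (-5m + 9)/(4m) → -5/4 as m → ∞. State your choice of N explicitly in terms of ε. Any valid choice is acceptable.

N = (9/4)/ε

Suppose ε > 0. For m ≥ 1, |(-5m + 9)/(4m) + 5/4| = |36|/(4(4m)) = 36/(4(4m)).
Since 4m ≥ 4m for m ≥ 1, this is ≤ 36/(4·4m) = (9/4)/m.
So |(-5m + 9)/(4m) + 5/4| < ε whenever m > (9/4)/ε.
Take N = (9/4)/ε. If m > N then |(-5m + 9)/(4m) + 5/4| ≤ (9/4)/m < ε.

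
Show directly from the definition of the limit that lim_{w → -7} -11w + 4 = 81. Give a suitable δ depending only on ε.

δ = ε/11

Let ε > 0. We need δ > 0 so that 0 < |w + 7| < δ implies |(-11w + 4) − 81| < ε.
Since (-11w + 4) − 81 = -11(w + 7), we have |(-11w + 4) − 81| = 11|w + 7|.
Thus it suffices that |w + 7| < ε/11.
Take δ = ε/11. If 0 < |w + 7| < δ then |(-11w + 4) − 81| = 11|w + 7| < 11·(ε/11) = ε.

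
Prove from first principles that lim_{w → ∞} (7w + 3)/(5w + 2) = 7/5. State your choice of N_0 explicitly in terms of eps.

N_0 = (1/25)/eps

Fix eps > 0. We seek N_0 > 0 such that w > N_0 implies |(7w + 3)/(5w + 2) − (7/5)| < eps.
(7w + 3)/(5w + 2) − (7/5) = (5(7w + 3) − 7(5w + 2)) / (5(5w + 2)) = 1/(5(5w + 2)).
For w > 0 we have 5w + 2 > 5w, so |(7w + 3)/(5w + 2) − (7/5)| = 1/(5(5w + 2)) < 1/(5·5w) = (1/25)/w.
Thus |(7w + 3)/(5w + 2) − (7/5)| < eps whenever w > (1/25)/eps.
Take N_0 = (1/25)/eps. If w > N_0 then |(7w + 3)/(5w + 2) − (7/5)| < (1/25)/w < eps.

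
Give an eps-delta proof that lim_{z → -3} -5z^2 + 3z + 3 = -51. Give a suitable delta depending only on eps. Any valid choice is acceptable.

delta = min(2, eps/43)

Suppose eps > 0. We want delta > 0 such that 0 < |z + 3| < delta implies |(-5z^2 + 3z + 3) + 51| < eps.
(-5z^2 + 3z + 3) + 51 = -5z^2 + 3z + 54 = (z + 3)(-5z + 18).
So |(-5z^2 + 3z + 3) + 51| = |z + 3|·|-5z + 18|.
Assume first that |z + 3| < 2, so |z| < 5. Then |-5z + 18| ≤ 5·5 + 18 = 43.
Hence |(-5z^2 + 3z + 3) + 51| ≤ 43|z + 3| < eps provided |z + 3| < eps/43.
Choosing delta = min(2, eps/43) ensures both conditions, hence |(-5z^2 + 3z + 3) + 51| < eps.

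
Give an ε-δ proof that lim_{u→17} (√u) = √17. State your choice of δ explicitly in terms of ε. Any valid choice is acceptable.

Fix ε > 0. We want δ > 0 such that 0 < |u − 17| < δ implies |√u − √17| < ε.
Rationalise: √u − √17 = (u − 17)/(√u + √17), so |√u − √17| = |u − 17|/(√u + √17).
Restrict δ ≤ 17 so that |u − 17| < 17 forces u > 0, and then √u + √17 > √17.
Hence |√u − √17| < |u − 17|/√17, which is < ε once |u − 17| < √17·ε.
Take δ = min(17, √17·ε). If 0 < |u − 17| < δ then u > 0 and |√u − √17| < |u − 17|/√17 < ε.

δ = min(17, √17·ε)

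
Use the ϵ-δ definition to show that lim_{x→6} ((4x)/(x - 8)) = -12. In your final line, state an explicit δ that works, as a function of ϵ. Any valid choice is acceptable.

δ = min(1, (1/16)ϵ)

Let ϵ > 0. We want δ > 0 with 0 < |x − 6| < δ ⇒ |(4x)/(x - 8) + 12| < ϵ.
Combining over a common denominator, (4x)/(x - 8) + 12 = [(4x)·(-2) − 24·(x - 8)] / [(-2)·(x - 8)] = -32(x − 6) / ((-2)(x - 8)).
So |(4x)/(x - 8) + 12| = 32|x − 6| / (2·|x − 8|).
Restrict δ ≤ 1. Then |x − 6| < 1 gives |x − 8| = |(x − 6) + (-2)| ≥ 2 − 1 = 1.
Hence |(4x)/(x - 8) + 12| < 32|x − 6|/(2·1) = 16|x − 6|, which is < ϵ once |x − 6| < (1/16)ϵ.
Take δ = min(1, (1/16)ϵ). Then 0 < |x − 6| < δ forces both bounds, so |(4x)/(x - 8) + 12| < ϵ.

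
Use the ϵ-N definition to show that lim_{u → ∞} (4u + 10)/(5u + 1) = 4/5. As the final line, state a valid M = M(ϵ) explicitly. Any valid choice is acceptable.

M = (46/25)/ϵ

Fix ϵ > 0. We seek M > 0 such that u > M implies |(4u + 10)/(5u + 1) − (4/5)| < ϵ.
(4u + 10)/(5u + 1) − (4/5) = (5(4u + 10) − 4(5u + 1)) / (5(5u + 1)) = 46/(5(5u + 1)).
For u > 0 we have 5u + 1 > 5u, so |(4u + 10)/(5u + 1) − (4/5)| = 46/(5(5u + 1)) < 46/(5·5u) = (46/25)/u.
Thus |(4u + 10)/(5u + 1) − (4/5)| < ϵ whenever u > (46/25)/ϵ.
Take M = (46/25)/ϵ. If u > M then |(4u + 10)/(5u + 1) − (4/5)| < (46/25)/u < ϵ.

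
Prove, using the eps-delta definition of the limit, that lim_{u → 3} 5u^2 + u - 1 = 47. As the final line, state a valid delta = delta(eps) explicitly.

delta = min(2, eps/41)

Let eps > 0. We want delta > 0 such that 0 < |u − 3| < delta implies |(5u^2 + u - 1) − 47| < eps.
(5u^2 + u - 1) − 47 = 5u^2 + u - 48 = (u − 3)(5u + 16).
So |(5u^2 + u - 1) − 47| = |u − 3|·|5u + 16|.
Require delta ≤ 2. Then |u − 3| < 2 gives |u| < 5, and by the triangle inequality |5u + 16| ≤ 5·5 + 16 = 41.
Hence |(5u^2 + u - 1) − 47| ≤ 41|u − 3| < eps provided |u − 3| < eps/41.
Take delta = min(2, eps/41). Then 0 < |u − 3| < delta gives both |u − 3| < 2 and |u − 3| < eps/41, so |(5u^2 + u - 1) − 47| < eps.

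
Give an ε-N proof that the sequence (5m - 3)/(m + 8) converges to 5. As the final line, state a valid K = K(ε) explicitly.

K = 43/ε

Let ε > 0. For m ≥ 1, |(5m - 3)/(m + 8) − 5| = |-43|/((m + 8)) = 43/((m + 8)).
Since m + 8 ≥ m for m ≥ 1, this is ≤ 43/(m) = 43/m.
So |(5m - 3)/(m + 8) − 5| < ε whenever m > 43/ε.
Take K = 43/ε. If m > K then |(5m - 3)/(m + 8) − 5| ≤ 43/m < ε.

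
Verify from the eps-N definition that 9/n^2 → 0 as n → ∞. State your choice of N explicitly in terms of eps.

Let eps > 0 be given. For n ≥ 1, |9/n^2 − 0| = 9/n^2.
9/n^2 < eps ⇔ n^2 > 9/eps ⇔ n > (9/eps)^{1/2}.
Take N = (9/eps)^{1/2}. Then n > N implies 9/n^2 < eps.

N = (9/eps)^{1/2}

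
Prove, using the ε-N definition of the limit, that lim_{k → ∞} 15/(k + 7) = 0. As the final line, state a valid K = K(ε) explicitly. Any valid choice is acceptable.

Let ε > 0 be given. For k ≥ 1, |15/(k + 7) − 0| = 15/(k + 7) ≤ 15/k.
We need 15/k < ε, i.e. k > 15/ε.
Take K = 15/ε. If k > K then |15/(k + 7)| ≤ 15/k < ε.

K = 15/ε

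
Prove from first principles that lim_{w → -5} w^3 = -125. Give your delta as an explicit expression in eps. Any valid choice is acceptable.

delta = min(1, eps/91)

Let eps > 0. We seek delta > 0 with 0 < |w + 5| < delta ⇒ |w^3 + 125| < eps.
Factor: w^3 + 125 = (w + 5)(w^2 - 5w + 25), so |w^3 + 125| = |w + 5|·|w^2 - 5w + 25|.
Restrict delta ≤ 1. Then |w + 5| < 1 gives |w| < 6, so by the triangle inequality |w^2 - 5w + 25| ≤ 6^2 + 5·6 + 25 = 91.
Hence |w^3 + 125| ≤ 91|w + 5|, which is < eps once |w + 5| < eps/91.
Take delta = min(1, eps/91). If 0 < |w + 5| < delta then both bounds hold and |w^3 + 125| ≤ 91|w + 5| < 91·(eps/91) = eps.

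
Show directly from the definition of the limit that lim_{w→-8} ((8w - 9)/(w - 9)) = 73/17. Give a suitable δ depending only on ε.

Let ε > 0. We want δ > 0 with 0 < |w + 8| < δ ⇒ |(8w - 9)/(w - 9) − (73/17)| < ε.
Combining over a common denominator, (8w - 9)/(w - 9) − (73/17) = [(8w - 9)·(-17) − (-73)·(w - 9)] / [(-17)·(w - 9)] = -63(w + 8) / ((-17)(w - 9)).
So |(8w - 9)/(w - 9) − (73/17)| = 63|w + 8| / (17·|w − 9|).
Restrict δ ≤ 17/2. Then |w + 8| < 17/2 gives |w − 9| = |(w + 8) + (-17)| ≥ 17 − 17/2 = 17/2.
Hence |(8w - 9)/(w - 9) − (73/17)| < 63|w + 8|/(17·(17/2)) = (126/289)|w + 8|, which is < ε once |w + 8| < (289/126)ε.
Take δ = min(17/2, (289/126)ε). Then 0 < |w + 8| < δ forces both bounds, so |(8w - 9)/(w - 9) − (73/17)| < ε.

δ = min(17/2, (289/126)ε)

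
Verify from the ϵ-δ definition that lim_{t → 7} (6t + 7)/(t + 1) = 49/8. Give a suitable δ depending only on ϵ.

Let ϵ > 0 be given. We want δ > 0 with 0 < |t − 7| < δ ⇒ |(6t + 7)/(t + 1) − (49/8)| < ϵ.
Combining over a common denominator, (6t + 7)/(t + 1) − (49/8) = [(6t + 7)·8 − 49·(t + 1)] / [8·(t + 1)] = -1(t − 7) / (8(t + 1)).
So |(6t + 7)/(t + 1) − (49/8)| = |t − 7| / (8·|t + 1|).
Require δ ≤ 4, so |t + 1| ≥ |8| − |t − 7| > 8 − 4 = 4.
Hence |(6t + 7)/(t + 1) − (49/8)| < |t − 7|/(8·4) = (1/32)|t − 7|, which is < ϵ once |t − 7| < 32ϵ.
Take δ = min(4, 32ϵ). Then 0 < |t − 7| < δ forces both bounds, so |(6t + 7)/(t + 1) − (49/8)| < ϵ.

δ = min(4, 32ϵ)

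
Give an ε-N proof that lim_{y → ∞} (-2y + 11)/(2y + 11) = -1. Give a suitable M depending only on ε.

Fix ε > 0. We seek M > 0 such that y > M implies |(-2y + 11)/(2y + 11) + 1| < ε.
(-2y + 11)/(2y + 11) + 1 = (2(-2y + 11) − (-2)(2y + 11)) / (2(2y + 11)) = 44/(2(2y + 11)).
For y > 0 we have 2y + 11 > 2y, so |(-2y + 11)/(2y + 11) + 1| = 44/(2(2y + 11)) < 44/(2·2y) = 11/y.
Thus |(-2y + 11)/(2y + 11) + 1| < ε whenever y > 11/ε.
Take M = 11/ε. If y > M then |(-2y + 11)/(2y + 11) + 1| < 11/y < ε.

M = 11/ε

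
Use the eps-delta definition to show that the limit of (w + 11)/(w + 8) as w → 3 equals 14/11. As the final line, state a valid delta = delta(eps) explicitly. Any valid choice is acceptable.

Let eps > 0 be given. We want delta > 0 with 0 < |w − 3| < delta ⇒ |(w + 11)/(w + 8) − (14/11)| < eps.
Combining over a common denominator, (w + 11)/(w + 8) − (14/11) = [(w + 11)·11 − 14·(w + 8)] / [11·(w + 8)] = -3(w − 3) / (11(w + 8)).
So |(w + 11)/(w + 8) − (14/11)| = 3|w − 3| / (11·|w + 8|).
Require delta ≤ 11/2, so |w + 8| ≥ |11| − |w − 3| > 11 − 11/2 = 11/2.
Hence |(w + 11)/(w + 8) − (14/11)| < 3|w − 3|/(11·(11/2)) = (6/121)|w − 3|, which is < eps once |w − 3| < (121/6)eps.
Take delta = min(11/2, (121/6)eps). Then 0 < |w − 3| < delta forces both bounds, so |(w + 11)/(w + 8) − (14/11)| < eps.

delta = min(11/2, (121/6)eps)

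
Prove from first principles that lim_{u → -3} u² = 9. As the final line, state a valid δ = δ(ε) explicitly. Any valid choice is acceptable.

Let ε > 0 be given. We seek δ > 0 with 0 < |u + 3| < δ ⇒ |u² − 9| < ε.
Factor: u² − 9 = (u + 3)(u - 3), so |u² − 9| = |u + 3|·|u - 3|.
Restrict δ ≤ 2. Then |u + 3| < 2 gives |u| < 5, so by the triangle inequality |u - 3| ≤ 5 + 3 = 8.
Hence |u² − 9| ≤ 8|u + 3|, which is < ε once |u + 3| < ε/8.
Take δ = min(2, ε/8). If 0 < |u + 3| < δ then both bounds hold and |u² − 9| ≤ 8|u + 3| < 8·(ε/8) = ε.

δ = min(2, ε/8)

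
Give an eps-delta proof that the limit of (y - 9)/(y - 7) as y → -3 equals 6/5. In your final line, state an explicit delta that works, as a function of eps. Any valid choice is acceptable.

delta = min(5, 25eps)

Let eps > 0. We want delta > 0 with 0 < |y + 3| < delta ⇒ |(y - 9)/(y - 7) − (6/5)| < eps.
Combining over a common denominator, (y - 9)/(y - 7) − (6/5) = [(y - 9)·(-10) − (-12)·(y - 7)] / [(-10)·(y - 7)] = 2(y + 3) / ((-10)(y - 7)).
So |(y - 9)/(y - 7) − (6/5)| = 2|y + 3| / (10·|y − 7|).
Restrict delta ≤ 5. Then |y + 3| < 5 gives |y − 7| = |(y + 3) + (-10)| ≥ 10 − 5 = 5.
Hence |(y - 9)/(y - 7) − (6/5)| < 2|y + 3|/(10·5) = (1/25)|y + 3|, which is < eps once |y + 3| < 25eps.
Take delta = min(5, 25eps). Then 0 < |y + 3| < delta forces both bounds, so |(y - 9)/(y - 7) − (6/5)| < eps.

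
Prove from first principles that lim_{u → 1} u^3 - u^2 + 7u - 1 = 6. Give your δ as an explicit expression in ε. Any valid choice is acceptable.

Fix ε > 0. We want δ > 0 such that 0 < |u − 1| < δ implies |(u^3 - u^2 + 7u - 1) − 6| < ε.
(u^3 - u^2 + 7u - 1) − 6 = u^3 - u^2 + 7u - 7 = (u − 1)(u^2 + 7).
So |(u^3 - u^2 + 7u - 1) − 6| = |u − 1|·|u^2 + 7|.
Assume first that |u − 1| < 2, so |u| < 3. Then |u^2 + 7| ≤ 3^2 + 7 = 16.
Hence |(u^3 - u^2 + 7u - 1) − 6| ≤ 16|u − 1| < ε provided |u − 1| < ε/16.
Choosing δ = min(2, ε/16) ensures both conditions, hence |(u^3 - u^2 + 7u - 1) − 6| < ε.

δ = min(2, ε/16)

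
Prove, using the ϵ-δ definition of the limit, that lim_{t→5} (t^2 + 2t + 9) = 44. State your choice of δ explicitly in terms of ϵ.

Let ϵ > 0. We want δ > 0 such that 0 < |t − 5| < δ implies |(t^2 + 2t + 9) − 44| < ϵ.
(t^2 + 2t + 9) − 44 = t^2 + 2t - 35 = (t − 5)(t + 7).
So |(t^2 + 2t + 9) − 44| = |t − 5|·|t + 7|.
Require δ ≤ 1. Then |t − 5| < 1 gives |t| < 6, and by the triangle inequality |t + 7| ≤ 6 + 7 = 13.
Hence |(t^2 + 2t + 9) − 44| ≤ 13|t − 5| < ϵ provided |t − 5| < ϵ/13.
Take δ = min(1, ϵ/13). Then 0 < |t − 5| < δ gives both |t − 5| < 1 and |t − 5| < ϵ/13, so |(t^2 + 2t + 9) − 44| < ϵ.

δ = min(1, ϵ/13)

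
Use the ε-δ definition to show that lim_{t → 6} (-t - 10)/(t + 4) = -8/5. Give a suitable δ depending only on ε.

Suppose ε > 0. We want δ > 0 with 0 < |t − 6| < δ ⇒ |(-t - 10)/(t + 4) + 8/5| < ε.
Combining over a common denominator, (-t - 10)/(t + 4) + 8/5 = [(-t - 10)·10 − (-16)·(t + 4)] / [10·(t + 4)] = 6(t − 6) / (10(t + 4)).
So |(-t - 10)/(t + 4) + 8/5| = 6|t − 6| / (10·|t + 4|).
Restrict δ ≤ 5. Then |t − 6| < 5 gives |t + 4| = |(t − 6) + 10| ≥ 10 − 5 = 5.
Hence |(-t - 10)/(t + 4) + 8/5| < 6|t − 6|/(10·5) = (3/25)|t − 6|, which is < ε once |t − 6| < (25/3)ε.
Take δ = min(5, (25/3)ε). Then 0 < |t − 6| < δ forces both bounds, so |(-t - 10)/(t + 4) + 8/5| < ε.

δ = min(5, (25/3)ε)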